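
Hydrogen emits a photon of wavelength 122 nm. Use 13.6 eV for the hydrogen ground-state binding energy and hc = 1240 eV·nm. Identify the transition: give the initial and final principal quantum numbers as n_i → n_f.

The photon energy is ΔE = hc/λ = 1240 / 122 = 10.16 eV.
With Z = 1, ΔE = 13.60 × (1/n_f² − 1/n_i²), so 1/n_f² − 1/n_i² = 0.7473.
Trying n_f = 1 gives 1/n_i² = 0.2527, i.e. n_i ≈ 2; this pair matches.

n_i = 2, n_f = 1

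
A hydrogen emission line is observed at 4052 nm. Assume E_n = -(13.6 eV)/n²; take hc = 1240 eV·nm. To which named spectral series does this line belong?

Brackett

ΔE = 1240/4052 = 0.3060 eV.
This matches 13.6 × (1/4² − 1/5²), so n_f = 4: the Brackett series.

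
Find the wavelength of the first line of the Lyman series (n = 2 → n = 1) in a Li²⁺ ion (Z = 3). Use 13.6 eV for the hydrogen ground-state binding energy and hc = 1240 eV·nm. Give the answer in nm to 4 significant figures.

13.51 nm

The Lyman series terminates on n_f = 1; the first line has n_i = 1+1 = 2.
ΔE = 122.4 × (1/1² − 1/2²) = 91.80 eV.
λ = 1240 / 91.80 = 13.51 nm.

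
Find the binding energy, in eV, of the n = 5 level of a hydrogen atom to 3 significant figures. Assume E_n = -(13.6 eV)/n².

0.544 eV

E_5 = −13.60/25 = −0.544 eV, so ionization (to E = 0) requires 0.544 eV.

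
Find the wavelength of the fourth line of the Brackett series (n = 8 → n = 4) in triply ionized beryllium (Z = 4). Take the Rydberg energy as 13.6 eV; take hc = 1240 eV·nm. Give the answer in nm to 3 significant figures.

122 nm

The Brackett series terminates on n_f = 4; the fourth line has n_i = 4+4 = 8.
ΔE = 217.6 × (1/4² − 1/8²) = 10.20 eV.
λ = 1240 / 10.20 = 122 nm.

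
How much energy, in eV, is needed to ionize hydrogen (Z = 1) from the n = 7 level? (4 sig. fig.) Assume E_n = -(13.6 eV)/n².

0.2776 eV

E_7 = −13.60/49 = −0.2776 eV, so ionization (to E = 0) requires 0.2776 eV.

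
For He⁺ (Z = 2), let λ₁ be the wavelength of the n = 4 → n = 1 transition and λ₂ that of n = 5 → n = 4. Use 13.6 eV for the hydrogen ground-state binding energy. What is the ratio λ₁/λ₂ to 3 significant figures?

0.0240

λ ∝ 1/ΔE ∝ 1/(1/n_f² − 1/n_i²), and the Z² and hc factors cancel in the ratio.
λ₁/λ₂ = (1/4² − 1/5²)/(1/1² − 1/4²) = 0.02250/0.9375 = 0.0240.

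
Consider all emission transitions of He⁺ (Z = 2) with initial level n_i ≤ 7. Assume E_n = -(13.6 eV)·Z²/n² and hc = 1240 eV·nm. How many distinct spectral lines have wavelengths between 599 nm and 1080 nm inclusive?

2

Enumerate all n_i → n_f pairs with 1 ≤ n_f < n_i ≤ 7 and compute λ = 1240 / [13.6·4·(1/n_f² − 1/n_i²)].
Lines falling in [599, 1080] nm: 6→4 (656.5 nm), 5→4 (1013 nm).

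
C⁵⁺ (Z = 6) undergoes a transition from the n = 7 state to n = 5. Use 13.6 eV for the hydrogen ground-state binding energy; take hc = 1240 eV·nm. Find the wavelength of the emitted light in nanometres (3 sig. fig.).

129 nm

For Z = 6 the level energies scale as Z², so the effective Rydberg energy is 13.6 × 36 = 489.6 eV.
ΔE = 489.6 × (1/5² − 1/7²) = 489.6 × 0.01959 = 9.592 eV.
λ = hc/ΔE = 1240 / 9.592 = 129 nm.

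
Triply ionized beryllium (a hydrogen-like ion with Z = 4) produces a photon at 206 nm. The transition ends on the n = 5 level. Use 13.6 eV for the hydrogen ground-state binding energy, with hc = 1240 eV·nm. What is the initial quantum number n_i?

The photon energy is ΔE = hc/λ = 1240 / 206 = 6.019 eV.
With Z = 4, ΔE = 217.6 × (1/n_f² − 1/n_i²), so 1/n_f² − 1/n_i² = 0.02766.
With n_f = 5: 1/n_i² = 1/25 − 0.02766 = 0.01234, so n_i ≈ 9.00.

n_i = 9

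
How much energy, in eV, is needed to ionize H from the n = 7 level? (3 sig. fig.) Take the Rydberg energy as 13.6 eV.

E_7 = −13.60/49 = −0.278 eV, so ionization (to E = 0) requires 0.278 eV.

0.278 eV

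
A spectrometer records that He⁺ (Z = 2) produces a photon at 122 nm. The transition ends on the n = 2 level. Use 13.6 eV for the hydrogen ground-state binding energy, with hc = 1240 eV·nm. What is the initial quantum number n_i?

n_i = 4

The photon energy is ΔE = hc/λ = 1240 / 122 = 10.16 eV.
With Z = 2, ΔE = 54.40 × (1/n_f² − 1/n_i²), so 1/n_f² − 1/n_i² = 0.1868.
With n_f = 2: 1/n_i² = 1/4 − 0.1868 = 0.06316, so n_i ≈ 3.98.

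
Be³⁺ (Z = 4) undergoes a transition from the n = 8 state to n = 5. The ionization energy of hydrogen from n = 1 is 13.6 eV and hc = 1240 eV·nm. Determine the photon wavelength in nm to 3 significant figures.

For Z = 4 the level energies scale as Z², so the effective Rydberg energy is 13.6 × 16 = 217.6 eV.
ΔE = 217.6 × (1/5² − 1/8²) = 217.6 × 0.02438 = 5.304 eV.
λ = hc/ΔE = 1240 / 5.304 = 234 nm.

234 nm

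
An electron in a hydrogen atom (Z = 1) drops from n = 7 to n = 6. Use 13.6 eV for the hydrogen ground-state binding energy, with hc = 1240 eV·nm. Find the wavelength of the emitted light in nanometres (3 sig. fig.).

12400 nm

ΔE = 13.60 × (1/6² − 1/7²) = 13.60 × 0.007370 = 0.1002 eV.
λ = hc/ΔE = 1240 / 0.1002 = 12400 nm.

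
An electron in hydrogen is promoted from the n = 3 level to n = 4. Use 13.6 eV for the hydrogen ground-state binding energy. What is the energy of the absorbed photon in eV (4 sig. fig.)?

0.6611 eV

E_4 = −13.60/16 = −0.8500 eV and E_3 = −13.60/9 = −1.511 eV.
The photon energy is |E_4 − E_3| = 0.6611 eV.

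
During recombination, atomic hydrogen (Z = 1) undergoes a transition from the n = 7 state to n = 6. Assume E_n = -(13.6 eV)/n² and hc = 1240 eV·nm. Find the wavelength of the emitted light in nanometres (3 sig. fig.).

ΔE = 13.60 × (1/6² − 1/7²) = 13.60 × 0.007370 = 0.1002 eV.
λ = hc/ΔE = 1240 / 0.1002 = 12400 nm.

12400 nm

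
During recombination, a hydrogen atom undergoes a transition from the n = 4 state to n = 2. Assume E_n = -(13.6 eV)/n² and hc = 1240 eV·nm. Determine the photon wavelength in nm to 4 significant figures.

ΔE = 13.60 × (1/2² − 1/4²) = 13.60 × 0.1875 = 2.550 eV.
λ = hc/ΔE = 1240 / 2.550 = 486.3 nm.

486.3 nm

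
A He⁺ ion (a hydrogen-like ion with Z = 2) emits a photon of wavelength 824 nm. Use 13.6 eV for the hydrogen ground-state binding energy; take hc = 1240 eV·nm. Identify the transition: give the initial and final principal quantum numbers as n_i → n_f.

The photon energy is ΔE = hc/λ = 1240 / 824 = 1.505 eV.
With Z = 2, ΔE = 54.40 × (1/n_f² − 1/n_i²), so 1/n_f² − 1/n_i² = 0.02766.
Trying n_f = 5 gives 1/n_i² = 0.01234, i.e. n_i ≈ 9; this pair matches.

n_i = 9, n_f = 5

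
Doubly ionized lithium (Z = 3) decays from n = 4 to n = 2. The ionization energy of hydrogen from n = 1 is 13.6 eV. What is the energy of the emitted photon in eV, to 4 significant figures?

22.95 eV

The Bohr energies scale as Z², so for Z = 3: E_n = −122.4/n² eV.
E_4 = −122.4/16 = −7.650 eV and E_2 = −122.4/4 = −30.60 eV.
The photon energy is |E_4 − E_2| = 22.95 eV.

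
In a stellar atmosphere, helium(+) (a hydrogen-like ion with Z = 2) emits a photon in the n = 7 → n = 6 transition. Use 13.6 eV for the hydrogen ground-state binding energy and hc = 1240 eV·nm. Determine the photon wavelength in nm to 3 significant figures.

3090 nm

For Z = 2 the level energies scale as Z², so the effective Rydberg energy is 13.6 × 4 = 54.40 eV.
ΔE = 54.40 × (1/6² − 1/7²) = 54.40 × 0.007370 = 0.4009 eV.
λ = hc/ΔE = 1240 / 0.4009 = 3090 nm.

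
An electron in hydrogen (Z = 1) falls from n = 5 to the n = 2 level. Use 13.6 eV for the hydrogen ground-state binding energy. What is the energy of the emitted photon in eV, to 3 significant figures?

E_5 = −13.60/25 = −0.5440 eV and E_2 = −13.60/4 = −3.400 eV.
The photon energy is |E_5 − E_2| = 2.86 eV.

2.86 eV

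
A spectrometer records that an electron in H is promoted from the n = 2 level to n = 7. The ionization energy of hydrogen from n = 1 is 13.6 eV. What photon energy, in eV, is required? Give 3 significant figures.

E_7 = −13.60/49 = −0.2776 eV and E_2 = −13.60/4 = −3.400 eV.
The photon energy is |E_7 − E_2| = 3.12 eV.

3.12 eV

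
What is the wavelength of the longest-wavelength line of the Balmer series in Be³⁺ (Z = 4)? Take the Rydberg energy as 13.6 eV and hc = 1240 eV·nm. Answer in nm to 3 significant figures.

The Balmer series terminates on n_f = 2; the first line has n_i = 2+1 = 3.
ΔE = 217.6 × (1/2² − 1/3²) = 30.22 eV.
λ = 1240 / 30.22 = 41.0 nm.

41.0 nm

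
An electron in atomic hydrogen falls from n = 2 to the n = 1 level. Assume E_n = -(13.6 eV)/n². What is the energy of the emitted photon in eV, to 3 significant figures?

E_2 = −13.60/4 = −3.400 eV and E_1 = −13.60/1 = −13.60 eV.
The photon energy is |E_2 − E_1| = 10.2 eV.

10.2 eV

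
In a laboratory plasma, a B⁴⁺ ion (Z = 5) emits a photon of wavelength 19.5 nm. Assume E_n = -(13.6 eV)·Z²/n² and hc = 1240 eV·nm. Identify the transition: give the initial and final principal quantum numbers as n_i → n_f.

n_i = 4, n_f = 2

The photon energy is ΔE = hc/λ = 1240 / 19.5 = 63.59 eV.
With Z = 5, ΔE = 340.0 × (1/n_f² − 1/n_i²), so 1/n_f² − 1/n_i² = 0.1870.
Trying n_f = 2 gives 1/n_i² = 0.06297, i.e. n_i ≈ 4; this pair matches.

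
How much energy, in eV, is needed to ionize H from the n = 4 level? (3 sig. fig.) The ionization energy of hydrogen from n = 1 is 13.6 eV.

E_4 = −13.60/16 = −0.850 eV, so ionization (to E = 0) requires 0.850 eV.

0.850 eV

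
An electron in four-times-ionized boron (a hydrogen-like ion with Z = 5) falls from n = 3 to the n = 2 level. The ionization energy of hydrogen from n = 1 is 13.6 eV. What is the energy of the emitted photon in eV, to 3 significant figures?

47.2 eV

The Bohr energies scale as Z², so for Z = 5: E_n = −340.0/n² eV.
E_3 = −340.0/9 = −37.78 eV and E_2 = −340.0/4 = −85.00 eV.
The photon energy is |E_3 − E_2| = 47.2 eV.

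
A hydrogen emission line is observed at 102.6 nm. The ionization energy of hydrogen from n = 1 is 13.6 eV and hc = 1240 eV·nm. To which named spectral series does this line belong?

Lyman

ΔE = 1240/102.6 = 12.09 eV.
This matches 13.6 × (1/1² − 1/3²), so n_f = 1: the Lyman series.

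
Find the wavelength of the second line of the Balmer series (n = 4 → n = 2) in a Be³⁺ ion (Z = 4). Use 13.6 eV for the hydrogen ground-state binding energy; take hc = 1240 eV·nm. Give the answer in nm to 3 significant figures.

30.4 nm

The Balmer series terminates on n_f = 2; the second line has n_i = 2+2 = 4.
ΔE = 217.6 × (1/2² − 1/4²) = 40.80 eV.
λ = 1240 / 40.80 = 30.4 nm.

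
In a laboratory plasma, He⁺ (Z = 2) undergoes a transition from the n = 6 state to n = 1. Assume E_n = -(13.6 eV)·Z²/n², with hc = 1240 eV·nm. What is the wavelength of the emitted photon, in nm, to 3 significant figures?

23.4 nm

For Z = 2 the level energies scale as Z², so the effective Rydberg energy is 13.6 × 4 = 54.40 eV.
ΔE = 54.40 × (1/1² − 1/6²) = 54.40 × 0.9722 = 52.89 eV.
λ = hc/ΔE = 1240 / 52.89 = 23.4 nm.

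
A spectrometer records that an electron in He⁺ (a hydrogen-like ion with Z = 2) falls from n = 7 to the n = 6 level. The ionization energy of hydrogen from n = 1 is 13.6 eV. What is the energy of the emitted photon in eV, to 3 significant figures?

The Bohr energies scale as Z², so for Z = 2: E_n = −54.40/n² eV.
E_7 = −54.40/49 = −1.110 eV and E_6 = −54.40/36 = −1.511 eV.
The photon energy is |E_7 − E_6| = 0.401 eV.

0.401 eV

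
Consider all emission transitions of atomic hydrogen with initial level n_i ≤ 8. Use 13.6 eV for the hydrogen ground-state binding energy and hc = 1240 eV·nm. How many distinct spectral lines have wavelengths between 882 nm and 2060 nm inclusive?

6

Enumerate all n_i → n_f pairs with 1 ≤ n_f < n_i ≤ 8 and compute λ = 1240 / [13.6·1·(1/n_f² − 1/n_i²)].
Lines falling in [882, 2060] nm: 8→3 (954.9 nm), 7→3 (1005 nm), 6→3 (1094 nm), 5→3 (1282 nm), 4→3 (1876 nm), 8→4 (1945 nm).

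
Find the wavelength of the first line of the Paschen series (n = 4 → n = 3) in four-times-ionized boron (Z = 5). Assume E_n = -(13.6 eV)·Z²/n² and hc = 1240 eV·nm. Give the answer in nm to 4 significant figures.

The Paschen series terminates on n_f = 3; the first line has n_i = 3+1 = 4.
ΔE = 340.0 × (1/3² − 1/4²) = 16.53 eV.
λ = 1240 / 16.53 = 75.03 nm.

75.03 nm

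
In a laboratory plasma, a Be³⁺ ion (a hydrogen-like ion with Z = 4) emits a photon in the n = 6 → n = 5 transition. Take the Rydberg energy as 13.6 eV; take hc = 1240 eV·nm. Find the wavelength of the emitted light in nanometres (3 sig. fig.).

466 nm

For Z = 4 the level energies scale as Z², so the effective Rydberg energy is 13.6 × 16 = 217.6 eV.
ΔE = 217.6 × (1/5² − 1/6²) = 217.6 × 0.01222 = 2.660 eV.
λ = hc/ΔE = 1240 / 2.660 = 466 nm.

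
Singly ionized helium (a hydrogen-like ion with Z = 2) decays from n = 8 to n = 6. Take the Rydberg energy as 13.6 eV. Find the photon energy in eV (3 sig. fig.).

The Bohr energies scale as Z², so for Z = 2: E_n = −54.40/n² eV.
E_8 = −54.40/64 = −0.8500 eV and E_6 = −54.40/36 = −1.511 eV.
The photon energy is |E_8 − E_6| = 0.661 eV.

0.661 eV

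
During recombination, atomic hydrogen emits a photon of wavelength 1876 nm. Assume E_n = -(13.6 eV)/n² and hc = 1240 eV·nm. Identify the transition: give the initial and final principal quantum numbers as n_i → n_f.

n_i = 4, n_f = 3

The photon energy is ΔE = hc/λ = 1240 / 1876 = 0.6610 eV.
With Z = 1, ΔE = 13.60 × (1/n_f² − 1/n_i²), so 1/n_f² − 1/n_i² = 0.04860.
Trying n_f = 3 gives 1/n_i² = 0.06251, i.e. n_i ≈ 4; this pair matches.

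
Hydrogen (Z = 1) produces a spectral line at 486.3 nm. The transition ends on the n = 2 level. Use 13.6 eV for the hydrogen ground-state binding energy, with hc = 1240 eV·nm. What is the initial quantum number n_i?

The photon energy is ΔE = hc/λ = 1240 / 486.3 = 2.550 eV.
With Z = 1, ΔE = 13.60 × (1/n_f² − 1/n_i²), so 1/n_f² − 1/n_i² = 0.1875.
With n_f = 2: 1/n_i² = 1/4 − 0.1875 = 0.06251, so n_i ≈ 4.00.

n_i = 4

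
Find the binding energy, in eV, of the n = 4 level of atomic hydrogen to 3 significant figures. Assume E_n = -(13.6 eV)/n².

E_4 = −13.60/16 = −0.850 eV, so ionization (to E = 0) requires 0.850 eV.

0.850 eV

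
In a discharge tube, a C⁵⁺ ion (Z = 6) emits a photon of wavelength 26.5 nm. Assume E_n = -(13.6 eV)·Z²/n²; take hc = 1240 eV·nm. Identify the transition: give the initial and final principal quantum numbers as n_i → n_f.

n_i = 8, n_f = 3

The photon energy is ΔE = hc/λ = 1240 / 26.5 = 46.79 eV.
With Z = 6, ΔE = 489.6 × (1/n_f² − 1/n_i²), so 1/n_f² − 1/n_i² = 0.09557.
Trying n_f = 3 gives 1/n_i² = 0.01554, i.e. n_i ≈ 8; this pair matches.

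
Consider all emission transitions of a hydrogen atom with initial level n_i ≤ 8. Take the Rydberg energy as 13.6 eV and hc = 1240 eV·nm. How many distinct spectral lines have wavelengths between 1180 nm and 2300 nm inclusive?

Enumerate all n_i → n_f pairs with 1 ≤ n_f < n_i ≤ 8 and compute λ = 1240 / [13.6·1·(1/n_f² − 1/n_i²)].
Lines falling in [1180, 2300] nm: 5→3 (1282 nm), 4→3 (1876 nm), 8→4 (1945 nm), 7→4 (2166 nm).

4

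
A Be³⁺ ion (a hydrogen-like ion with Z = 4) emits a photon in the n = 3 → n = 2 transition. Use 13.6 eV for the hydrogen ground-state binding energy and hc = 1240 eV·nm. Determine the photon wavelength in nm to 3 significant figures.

41.0 nm

For Z = 4 the level energies scale as Z², so the effective Rydberg energy is 13.6 × 16 = 217.6 eV.
ΔE = 217.6 × (1/2² − 1/3²) = 217.6 × 0.1389 = 30.22 eV.
λ = hc/ΔE = 1240 / 30.22 = 41.0 nm.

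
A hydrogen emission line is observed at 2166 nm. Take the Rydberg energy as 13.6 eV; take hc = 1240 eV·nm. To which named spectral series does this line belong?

Brackett

ΔE = 1240/2166 = 0.5725 eV.
This matches 13.6 × (1/4² − 1/7²), so n_f = 4: the Brackett series.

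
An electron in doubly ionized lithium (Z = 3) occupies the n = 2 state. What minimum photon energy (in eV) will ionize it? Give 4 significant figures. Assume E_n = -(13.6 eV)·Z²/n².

E_n = −13.6 Z²/n² = −122.4/n² eV for Z = 3.
E_2 = −122.4/4 = −30.60 eV, so ionization (to E = 0) requires 30.60 eV.

30.60 eV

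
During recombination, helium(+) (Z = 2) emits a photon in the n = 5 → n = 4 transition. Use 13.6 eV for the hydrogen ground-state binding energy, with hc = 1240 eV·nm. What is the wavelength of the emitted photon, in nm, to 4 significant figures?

1013 nm

For Z = 2 the level energies scale as Z², so the effective Rydberg energy is 13.6 × 4 = 54.40 eV.
ΔE = 54.40 × (1/4² − 1/5²) = 54.40 × 0.02250 = 1.224 eV.
λ = hc/ΔE = 1240 / 1.224 = 1013 nm.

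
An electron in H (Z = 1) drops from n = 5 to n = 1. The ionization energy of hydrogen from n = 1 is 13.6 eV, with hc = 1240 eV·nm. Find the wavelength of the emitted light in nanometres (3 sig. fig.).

95.0 nm

ΔE = 13.60 × (1/1² − 1/5²) = 13.60 × 0.9600 = 13.06 eV.
λ = hc/ΔE = 1240 / 13.06 = 95.0 nm.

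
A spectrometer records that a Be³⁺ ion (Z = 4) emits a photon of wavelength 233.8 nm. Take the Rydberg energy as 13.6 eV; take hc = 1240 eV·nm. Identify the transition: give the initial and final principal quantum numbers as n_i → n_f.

The photon energy is ΔE = hc/λ = 1240 / 233.8 = 5.304 eV.
With Z = 4, ΔE = 217.6 × (1/n_f² − 1/n_i²), so 1/n_f² − 1/n_i² = 0.02437.
Trying n_f = 5 gives 1/n_i² = 0.01563, i.e. n_i ≈ 8; this pair matches.

n_i = 8, n_f = 5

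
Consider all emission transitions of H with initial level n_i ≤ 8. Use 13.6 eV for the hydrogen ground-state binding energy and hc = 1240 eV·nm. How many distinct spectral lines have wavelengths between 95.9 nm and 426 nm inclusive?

6

Enumerate all n_i → n_f pairs with 1 ≤ n_f < n_i ≤ 8 and compute λ = 1240 / [13.6·1·(1/n_f² − 1/n_i²)].
Lines falling in [95.9, 426] nm: 4→1 (97.25 nm), 3→1 (102.6 nm), 2→1 (121.6 nm), 8→2 (389.0 nm), 7→2 (397.1 nm), 6→2 (410.3 nm).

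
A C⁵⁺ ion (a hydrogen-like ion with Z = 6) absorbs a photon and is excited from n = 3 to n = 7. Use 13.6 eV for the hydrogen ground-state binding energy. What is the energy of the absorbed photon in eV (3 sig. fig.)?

44.4 eV

The Bohr energies scale as Z², so for Z = 6: E_n = −489.6/n² eV.
E_7 = −489.6/49 = −9.992 eV and E_3 = −489.6/9 = −54.40 eV.
The photon energy is |E_7 − E_3| = 44.4 eV.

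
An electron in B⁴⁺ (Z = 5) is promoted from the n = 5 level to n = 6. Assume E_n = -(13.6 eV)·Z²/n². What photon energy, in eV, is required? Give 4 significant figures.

The Bohr energies scale as Z², so for Z = 5: E_n = −340.0/n² eV.
E_6 = −340.0/36 = −9.444 eV and E_5 = −340.0/25 = −13.60 eV.
The photon energy is |E_6 − E_5| = 4.156 eV.

4.156 eV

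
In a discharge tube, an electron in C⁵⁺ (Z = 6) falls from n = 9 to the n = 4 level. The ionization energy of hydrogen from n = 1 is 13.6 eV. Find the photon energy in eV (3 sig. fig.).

The Bohr energies scale as Z², so for Z = 6: E_n = −489.6/n² eV.
E_9 = −489.6/81 = −6.044 eV and E_4 = −489.6/16 = −30.60 eV.
The photon energy is |E_9 − E_4| = 24.6 eV.

24.6 eV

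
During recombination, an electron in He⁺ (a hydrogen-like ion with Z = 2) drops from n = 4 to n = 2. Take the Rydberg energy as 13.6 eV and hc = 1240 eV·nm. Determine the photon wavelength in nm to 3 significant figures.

For Z = 2 the level energies scale as Z², so the effective Rydberg energy is 13.6 × 4 = 54.40 eV.
ΔE = 54.40 × (1/2² − 1/4²) = 54.40 × 0.1875 = 10.20 eV.
λ = hc/ΔE = 1240 / 10.20 = 122 nm.

122 nm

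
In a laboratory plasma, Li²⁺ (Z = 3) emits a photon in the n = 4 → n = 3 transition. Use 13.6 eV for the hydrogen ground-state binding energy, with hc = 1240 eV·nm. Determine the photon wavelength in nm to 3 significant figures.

For Z = 3 the level energies scale as Z², so the effective Rydberg energy is 13.6 × 9 = 122.4 eV.
ΔE = 122.4 × (1/3² − 1/4²) = 122.4 × 0.04861 = 5.950 eV.
λ = hc/ΔE = 1240 / 5.950 = 208 nm.

208 nm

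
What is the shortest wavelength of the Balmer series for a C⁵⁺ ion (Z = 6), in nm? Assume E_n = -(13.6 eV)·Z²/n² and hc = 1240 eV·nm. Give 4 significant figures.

The Balmer series has lower level n_f = 2; the series limit corresponds to n_i → ∞.
ΔE_max = 13.6 × 36 / 2² = 122.4 eV.
λ_min = 1240 / 122.4 = 10.13 nm.

10.13 nm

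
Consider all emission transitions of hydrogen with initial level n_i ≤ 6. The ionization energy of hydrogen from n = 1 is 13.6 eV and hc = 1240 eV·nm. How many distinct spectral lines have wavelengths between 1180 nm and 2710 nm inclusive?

3

Enumerate all n_i → n_f pairs with 1 ≤ n_f < n_i ≤ 6 and compute λ = 1240 / [13.6·1·(1/n_f² − 1/n_i²)].
Lines falling in [1180, 2710] nm: 5→3 (1282 nm), 4→3 (1876 nm), 6→4 (2626 nm).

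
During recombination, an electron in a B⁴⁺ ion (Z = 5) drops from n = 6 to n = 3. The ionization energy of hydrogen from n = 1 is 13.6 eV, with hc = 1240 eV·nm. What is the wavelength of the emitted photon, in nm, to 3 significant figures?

43.8 nm

For Z = 5 the level energies scale as Z², so the effective Rydberg energy is 13.6 × 25 = 340.0 eV.
ΔE = 340.0 × (1/3² − 1/6²) = 340.0 × 0.08333 = 28.33 eV.
λ = hc/ΔE = 1240 / 28.33 = 43.8 nm.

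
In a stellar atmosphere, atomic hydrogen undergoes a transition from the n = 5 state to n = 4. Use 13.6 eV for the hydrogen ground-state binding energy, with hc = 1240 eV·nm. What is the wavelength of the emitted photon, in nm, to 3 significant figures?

4050 nm

ΔE = 13.60 × (1/4² − 1/5²) = 13.60 × 0.02250 = 0.3060 eV.
λ = hc/ΔE = 1240 / 0.3060 = 4050 nm.
This line belongs to the Brackett series.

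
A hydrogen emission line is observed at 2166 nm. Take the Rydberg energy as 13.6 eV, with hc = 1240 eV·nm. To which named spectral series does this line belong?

ΔE = 1240/2166 = 0.5725 eV.
This matches 13.6 × (1/4² − 1/7²), so n_f = 4: the Brackett series.

Brackett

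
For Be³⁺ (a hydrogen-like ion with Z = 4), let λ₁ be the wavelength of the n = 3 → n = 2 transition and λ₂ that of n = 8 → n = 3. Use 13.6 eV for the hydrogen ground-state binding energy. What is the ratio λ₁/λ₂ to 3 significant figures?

λ ∝ 1/ΔE ∝ 1/(1/n_f² − 1/n_i²), and the Z² and hc factors cancel in the ratio.
λ₁/λ₂ = (1/3² − 1/8²)/(1/2² − 1/3²) = 0.09549/0.1389 = 0.688.

0.688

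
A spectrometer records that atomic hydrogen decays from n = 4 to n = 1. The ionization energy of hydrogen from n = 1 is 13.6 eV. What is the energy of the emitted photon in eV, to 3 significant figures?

12.8 eV

E_4 = −13.60/16 = −0.8500 eV and E_1 = −13.60/1 = −13.60 eV.
The photon energy is |E_4 − E_1| = 12.8 eV.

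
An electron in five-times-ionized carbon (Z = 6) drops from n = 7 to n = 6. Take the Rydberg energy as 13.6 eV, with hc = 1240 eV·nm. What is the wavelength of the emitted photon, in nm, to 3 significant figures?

For Z = 6 the level energies scale as Z², so the effective Rydberg energy is 13.6 × 36 = 489.6 eV.
ΔE = 489.6 × (1/6² − 1/7²) = 489.6 × 0.007370 = 3.608 eV.
λ = hc/ΔE = 1240 / 3.608 = 344 nm.

344 nm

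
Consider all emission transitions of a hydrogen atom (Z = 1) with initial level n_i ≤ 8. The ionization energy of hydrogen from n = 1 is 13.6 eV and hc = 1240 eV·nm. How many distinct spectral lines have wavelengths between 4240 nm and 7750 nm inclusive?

Enumerate all n_i → n_f pairs with 1 ≤ n_f < n_i ≤ 8 and compute λ = 1240 / [13.6·1·(1/n_f² − 1/n_i²)].
Lines falling in [4240, 7750] nm: 7→5 (4654 nm), 6→5 (7460 nm), 8→6 (7503 nm).

3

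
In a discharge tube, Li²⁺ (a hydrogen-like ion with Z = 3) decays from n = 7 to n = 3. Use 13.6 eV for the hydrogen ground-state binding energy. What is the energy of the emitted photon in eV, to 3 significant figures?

11.1 eV

The Bohr energies scale as Z², so for Z = 3: E_n = −122.4/n² eV.
E_7 = −122.4/49 = −2.498 eV and E_3 = −122.4/9 = −13.60 eV.
The photon energy is |E_7 − E_3| = 11.1 eV.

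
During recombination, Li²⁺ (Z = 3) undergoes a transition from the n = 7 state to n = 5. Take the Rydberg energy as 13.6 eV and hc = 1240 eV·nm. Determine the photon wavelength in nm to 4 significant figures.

For Z = 3 the level energies scale as Z², so the effective Rydberg energy is 13.6 × 9 = 122.4 eV.
ΔE = 122.4 × (1/5² − 1/7²) = 122.4 × 0.01959 = 2.398 eV.
λ = hc/ΔE = 1240 / 2.398 = 517.1 nm.

517.1 nm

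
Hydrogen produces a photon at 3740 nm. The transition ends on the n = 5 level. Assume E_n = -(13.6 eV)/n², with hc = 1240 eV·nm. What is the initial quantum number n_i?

n_i = 8

The photon energy is ΔE = hc/λ = 1240 / 3740 = 0.3316 eV.
With Z = 1, ΔE = 13.60 × (1/n_f² − 1/n_i²), so 1/n_f² − 1/n_i² = 0.02438.
With n_f = 5: 1/n_i² = 1/25 − 0.02438 = 0.01562, so n_i ≈ 8.00.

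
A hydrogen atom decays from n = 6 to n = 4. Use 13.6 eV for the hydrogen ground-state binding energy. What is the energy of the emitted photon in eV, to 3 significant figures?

E_6 = −13.60/36 = −0.3778 eV and E_4 = −13.60/16 = −0.8500 eV.
The photon energy is |E_6 − E_4| = 0.472 eV.

0.472 eV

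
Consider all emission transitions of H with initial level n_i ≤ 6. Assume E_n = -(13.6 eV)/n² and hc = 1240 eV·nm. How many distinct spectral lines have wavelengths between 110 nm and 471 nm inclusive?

3

Enumerate all n_i → n_f pairs with 1 ≤ n_f < n_i ≤ 6 and compute λ = 1240 / [13.6·1·(1/n_f² − 1/n_i²)].
Lines falling in [110, 471] nm: 2→1 (121.6 nm), 6→2 (410.3 nm), 5→2 (434.2 nm).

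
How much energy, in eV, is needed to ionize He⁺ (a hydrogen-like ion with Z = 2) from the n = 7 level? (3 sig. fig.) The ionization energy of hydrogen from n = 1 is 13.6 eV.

1.11 eV

E_n = −13.6 Z²/n² = −54.40/n² eV for Z = 2.
E_7 = −54.40/49 = −1.11 eV, so ionization (to E = 0) requires 1.11 eV.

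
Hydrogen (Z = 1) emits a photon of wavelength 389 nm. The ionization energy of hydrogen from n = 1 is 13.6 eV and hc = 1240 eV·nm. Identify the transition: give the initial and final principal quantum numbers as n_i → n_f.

n_i = 8, n_f = 2

The photon energy is ΔE = hc/λ = 1240 / 389 = 3.188 eV.
With Z = 1, ΔE = 13.60 × (1/n_f² − 1/n_i²), so 1/n_f² − 1/n_i² = 0.2344.
Trying n_f = 2 gives 1/n_i² = 0.01561, i.e. n_i ≈ 8; this pair matches.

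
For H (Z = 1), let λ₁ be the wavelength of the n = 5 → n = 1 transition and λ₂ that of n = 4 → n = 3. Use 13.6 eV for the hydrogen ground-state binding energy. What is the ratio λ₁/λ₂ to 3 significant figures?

0.0506

λ ∝ 1/ΔE ∝ 1/(1/n_f² − 1/n_i²), and the Z² and hc factors cancel in the ratio.
λ₁/λ₂ = (1/3² − 1/4²)/(1/1² − 1/5²) = 0.04861/0.9600 = 0.0506.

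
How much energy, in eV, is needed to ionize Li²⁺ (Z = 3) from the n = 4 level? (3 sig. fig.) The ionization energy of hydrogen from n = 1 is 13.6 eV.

E_n = −13.6 Z²/n² = −122.4/n² eV for Z = 3.
E_4 = −122.4/16 = −7.65 eV, so ionization (to E = 0) requires 7.65 eV.

7.65 eV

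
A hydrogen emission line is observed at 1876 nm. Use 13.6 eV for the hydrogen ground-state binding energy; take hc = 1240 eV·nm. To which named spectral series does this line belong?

ΔE = 1240/1876 = 0.6610 eV.
This matches 13.6 × (1/3² − 1/4²), so n_f = 3: the Paschen series.

Paschen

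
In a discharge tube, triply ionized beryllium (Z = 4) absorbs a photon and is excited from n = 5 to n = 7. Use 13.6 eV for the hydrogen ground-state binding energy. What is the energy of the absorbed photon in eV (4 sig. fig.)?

The Bohr energies scale as Z², so for Z = 4: E_n = −217.6/n² eV.
E_7 = −217.6/49 = −4.441 eV and E_5 = −217.6/25 = −8.704 eV.
The photon energy is |E_7 − E_5| = 4.263 eV.

4.263 eV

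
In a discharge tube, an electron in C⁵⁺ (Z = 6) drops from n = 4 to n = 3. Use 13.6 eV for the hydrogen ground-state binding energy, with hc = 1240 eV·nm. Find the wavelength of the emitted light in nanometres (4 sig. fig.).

For Z = 6 the level energies scale as Z², so the effective Rydberg energy is 13.6 × 36 = 489.6 eV.
ΔE = 489.6 × (1/3² − 1/4²) = 489.6 × 0.04861 = 23.80 eV.
λ = hc/ΔE = 1240 / 23.80 = 52.10 nm.

52.10 nm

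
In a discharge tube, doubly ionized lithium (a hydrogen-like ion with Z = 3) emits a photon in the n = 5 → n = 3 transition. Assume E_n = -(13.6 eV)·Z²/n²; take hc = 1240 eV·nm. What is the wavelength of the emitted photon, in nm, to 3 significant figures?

For Z = 3 the level energies scale as Z², so the effective Rydberg energy is 13.6 × 9 = 122.4 eV.
ΔE = 122.4 × (1/3² − 1/5²) = 122.4 × 0.07111 = 8.704 eV.
λ = hc/ΔE = 1240 / 8.704 = 142 nm.

142 nm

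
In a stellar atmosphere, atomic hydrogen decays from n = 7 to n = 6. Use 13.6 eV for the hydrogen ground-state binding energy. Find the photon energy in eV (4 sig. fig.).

E_7 = −13.60/49 = −0.2776 eV and E_6 = −13.60/36 = −0.3778 eV.
The photon energy is |E_7 − E_6| = 0.1002 eV.

0.1002 eV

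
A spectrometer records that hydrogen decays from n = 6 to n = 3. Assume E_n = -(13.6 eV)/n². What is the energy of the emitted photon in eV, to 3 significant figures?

1.13 eV

E_6 = −13.60/36 = −0.3778 eV and E_3 = −13.60/9 = −1.511 eV.
The photon energy is |E_6 − E_3| = 1.13 eV.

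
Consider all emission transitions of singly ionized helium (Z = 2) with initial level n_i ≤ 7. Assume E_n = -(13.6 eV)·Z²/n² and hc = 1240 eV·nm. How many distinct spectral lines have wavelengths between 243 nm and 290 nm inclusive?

2

Enumerate all n_i → n_f pairs with 1 ≤ n_f < n_i ≤ 7 and compute λ = 1240 / [13.6·4·(1/n_f² − 1/n_i²)].
Lines falling in [243, 290] nm: 7→3 (251.3 nm), 6→3 (273.5 nm).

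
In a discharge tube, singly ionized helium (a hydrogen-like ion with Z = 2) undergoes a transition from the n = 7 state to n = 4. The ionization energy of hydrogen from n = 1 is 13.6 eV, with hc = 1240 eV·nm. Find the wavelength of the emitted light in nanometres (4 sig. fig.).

541.5 nm

For Z = 2 the level energies scale as Z², so the effective Rydberg energy is 13.6 × 4 = 54.40 eV.
ΔE = 54.40 × (1/4² − 1/7²) = 54.40 × 0.04209 = 2.290 eV.
λ = hc/ΔE = 1240 / 2.290 = 541.5 nm.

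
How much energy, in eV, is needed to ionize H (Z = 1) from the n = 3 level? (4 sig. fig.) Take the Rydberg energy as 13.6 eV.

E_3 = −13.60/9 = −1.511 eV, so ionization (to E = 0) requires 1.511 eV.

1.511 eV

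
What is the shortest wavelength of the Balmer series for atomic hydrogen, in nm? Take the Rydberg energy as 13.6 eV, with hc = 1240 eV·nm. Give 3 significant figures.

365 nm

The Balmer series has lower level n_f = 2; the series limit corresponds to n_i → ∞.
ΔE_max = 13.6 × 1 / 2² = 3.400 eV.
λ_min = 1240 / 3.400 = 365 nm.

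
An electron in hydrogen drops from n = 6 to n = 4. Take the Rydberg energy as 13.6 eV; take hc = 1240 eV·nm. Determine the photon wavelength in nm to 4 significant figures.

ΔE = 13.60 × (1/4² − 1/6²) = 13.60 × 0.03472 = 0.4722 eV.
λ = hc/ΔE = 1240 / 0.4722 = 2626 nm.
This line belongs to the Brackett series.

2626 nm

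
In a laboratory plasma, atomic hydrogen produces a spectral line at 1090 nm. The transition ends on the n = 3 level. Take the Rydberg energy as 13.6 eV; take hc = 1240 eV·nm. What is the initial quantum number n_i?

The photon energy is ΔE = hc/λ = 1240 / 1090 = 1.138 eV.
With Z = 1, ΔE = 13.60 × (1/n_f² − 1/n_i²), so 1/n_f² − 1/n_i² = 0.08365.
With n_f = 3: 1/n_i² = 1/9 − 0.08365 = 0.02746, so n_i ≈ 6.03.

n_i = 6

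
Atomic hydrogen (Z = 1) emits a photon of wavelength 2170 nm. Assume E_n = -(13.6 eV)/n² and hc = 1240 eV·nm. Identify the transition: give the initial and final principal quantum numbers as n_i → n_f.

The photon energy is ΔE = hc/λ = 1240 / 2170 = 0.5714 eV.
With Z = 1, ΔE = 13.60 × (1/n_f² − 1/n_i²), so 1/n_f² − 1/n_i² = 0.04202.
Trying n_f = 4 gives 1/n_i² = 0.02048, i.e. n_i ≈ 7; this pair matches.

n_i = 7, n_f = 4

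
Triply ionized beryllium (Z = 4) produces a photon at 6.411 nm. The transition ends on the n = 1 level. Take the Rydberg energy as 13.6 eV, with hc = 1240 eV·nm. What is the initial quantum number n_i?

The photon energy is ΔE = hc/λ = 1240 / 6.411 = 193.4 eV.
With Z = 4, ΔE = 217.6 × (1/n_f² − 1/n_i²), so 1/n_f² − 1/n_i² = 0.8889.
With n_f = 1: 1/n_i² = 1/1 − 0.8889 = 0.1111, so n_i ≈ 3.00.

n_i = 3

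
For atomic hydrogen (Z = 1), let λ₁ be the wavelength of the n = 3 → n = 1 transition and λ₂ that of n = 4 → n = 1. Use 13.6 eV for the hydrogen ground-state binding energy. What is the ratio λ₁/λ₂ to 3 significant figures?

1.05

λ ∝ 1/ΔE ∝ 1/(1/n_f² − 1/n_i²), and the Z² and hc factors cancel in the ratio.
λ₁/λ₂ = (1/1² − 1/4²)/(1/1² − 1/3²) = 0.9375/0.8889 = 1.05.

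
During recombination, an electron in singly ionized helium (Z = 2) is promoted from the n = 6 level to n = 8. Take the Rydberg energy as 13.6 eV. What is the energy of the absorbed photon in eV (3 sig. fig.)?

The Bohr energies scale as Z², so for Z = 2: E_n = −54.40/n² eV.
E_8 = −54.40/64 = −0.8500 eV and E_6 = −54.40/36 = −1.511 eV.
The photon energy is |E_8 − E_6| = 0.661 eV.

0.661 eV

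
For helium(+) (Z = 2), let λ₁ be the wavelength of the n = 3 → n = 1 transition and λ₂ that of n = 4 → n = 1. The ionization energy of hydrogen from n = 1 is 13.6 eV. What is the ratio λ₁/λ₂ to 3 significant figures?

1.05

λ ∝ 1/ΔE ∝ 1/(1/n_f² − 1/n_i²), and the Z² and hc factors cancel in the ratio.
λ₁/λ₂ = (1/1² − 1/4²)/(1/1² − 1/3²) = 0.9375/0.8889 = 1.05.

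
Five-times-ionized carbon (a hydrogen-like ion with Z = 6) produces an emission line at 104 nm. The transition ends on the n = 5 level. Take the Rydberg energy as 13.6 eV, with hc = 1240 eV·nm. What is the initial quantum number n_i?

n_i = 8

The photon energy is ΔE = hc/λ = 1240 / 104 = 11.92 eV.
With Z = 6, ΔE = 489.6 × (1/n_f² − 1/n_i²), so 1/n_f² − 1/n_i² = 0.02435.
With n_f = 5: 1/n_i² = 1/25 − 0.02435 = 0.01565, so n_i ≈ 7.99.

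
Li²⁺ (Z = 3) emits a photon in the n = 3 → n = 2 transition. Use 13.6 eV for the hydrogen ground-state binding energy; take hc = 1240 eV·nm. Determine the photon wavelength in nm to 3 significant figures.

72.9 nm

For Z = 3 the level energies scale as Z², so the effective Rydberg energy is 13.6 × 9 = 122.4 eV.
ΔE = 122.4 × (1/2² − 1/3²) = 122.4 × 0.1389 = 17.00 eV.
λ = hc/ΔE = 1240 / 17.00 = 72.9 nm.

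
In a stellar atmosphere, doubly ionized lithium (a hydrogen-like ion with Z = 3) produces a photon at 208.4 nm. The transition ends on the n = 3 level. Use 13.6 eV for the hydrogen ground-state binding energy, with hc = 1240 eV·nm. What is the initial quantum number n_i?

The photon energy is ΔE = hc/λ = 1240 / 208.4 = 5.950 eV.
With Z = 3, ΔE = 122.4 × (1/n_f² − 1/n_i²), so 1/n_f² − 1/n_i² = 0.04861.
With n_f = 3: 1/n_i² = 1/9 − 0.04861 = 0.06250, so n_i ≈ 4.00.

n_i = 4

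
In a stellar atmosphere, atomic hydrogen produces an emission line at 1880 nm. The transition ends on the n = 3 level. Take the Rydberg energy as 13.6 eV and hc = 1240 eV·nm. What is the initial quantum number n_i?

The photon energy is ΔE = hc/λ = 1240 / 1880 = 0.6596 eV.
With Z = 1, ΔE = 13.60 × (1/n_f² − 1/n_i²), so 1/n_f² − 1/n_i² = 0.04850.
With n_f = 3: 1/n_i² = 1/9 − 0.04850 = 0.06261, so n_i ≈ 4.00.

n_i = 4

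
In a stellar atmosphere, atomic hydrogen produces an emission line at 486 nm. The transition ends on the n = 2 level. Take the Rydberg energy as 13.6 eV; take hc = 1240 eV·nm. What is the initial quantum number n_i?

n_i = 4

The photon energy is ΔE = hc/λ = 1240 / 486 = 2.551 eV.
With Z = 1, ΔE = 13.60 × (1/n_f² − 1/n_i²), so 1/n_f² − 1/n_i² = 0.1876.
With n_f = 2: 1/n_i² = 1/4 − 0.1876 = 0.06239, so n_i ≈ 4.00.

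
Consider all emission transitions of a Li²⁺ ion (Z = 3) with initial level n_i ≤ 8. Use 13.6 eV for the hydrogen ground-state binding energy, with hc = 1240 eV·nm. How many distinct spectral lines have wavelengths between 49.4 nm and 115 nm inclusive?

Enumerate all n_i → n_f pairs with 1 ≤ n_f < n_i ≤ 8 and compute λ = 1240 / [13.6·9·(1/n_f² − 1/n_i²)].
Lines falling in [49.4, 115] nm: 4→2 (54.03 nm), 3→2 (72.94 nm), 8→3 (106.1 nm), 7→3 (111.7 nm).

4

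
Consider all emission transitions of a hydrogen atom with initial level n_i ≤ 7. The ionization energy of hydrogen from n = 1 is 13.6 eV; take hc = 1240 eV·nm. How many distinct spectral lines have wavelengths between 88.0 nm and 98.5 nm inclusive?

Enumerate all n_i → n_f pairs with 1 ≤ n_f < n_i ≤ 7 and compute λ = 1240 / [13.6·1·(1/n_f² − 1/n_i²)].
Lines falling in [88.0, 98.5] nm: 7→1 (93.08 nm), 6→1 (93.78 nm), 5→1 (94.98 nm), 4→1 (97.25 nm).

4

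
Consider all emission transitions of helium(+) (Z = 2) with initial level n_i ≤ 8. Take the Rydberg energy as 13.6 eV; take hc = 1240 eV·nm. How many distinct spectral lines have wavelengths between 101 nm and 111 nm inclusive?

Enumerate all n_i → n_f pairs with 1 ≤ n_f < n_i ≤ 8 and compute λ = 1240 / [13.6·4·(1/n_f² − 1/n_i²)].
Lines falling in [101, 111] nm: 6→2 (102.6 nm), 5→2 (108.5 nm).

2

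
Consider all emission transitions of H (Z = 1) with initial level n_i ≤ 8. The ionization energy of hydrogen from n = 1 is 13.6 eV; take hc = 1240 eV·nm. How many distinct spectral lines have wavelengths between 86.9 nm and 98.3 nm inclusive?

5

Enumerate all n_i → n_f pairs with 1 ≤ n_f < n_i ≤ 8 and compute λ = 1240 / [13.6·1·(1/n_f² − 1/n_i²)].
Lines falling in [86.9, 98.3] nm: 8→1 (92.62 nm), 7→1 (93.08 nm), 6→1 (93.78 nm), 5→1 (94.98 nm), 4→1 (97.25 nm).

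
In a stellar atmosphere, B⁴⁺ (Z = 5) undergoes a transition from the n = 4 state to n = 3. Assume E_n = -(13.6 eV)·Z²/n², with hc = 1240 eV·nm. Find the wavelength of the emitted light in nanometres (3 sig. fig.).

For Z = 5 the level energies scale as Z², so the effective Rydberg energy is 13.6 × 25 = 340.0 eV.
ΔE = 340.0 × (1/3² − 1/4²) = 340.0 × 0.04861 = 16.53 eV.
λ = hc/ΔE = 1240 / 16.53 = 75.0 nm.

75.0 nm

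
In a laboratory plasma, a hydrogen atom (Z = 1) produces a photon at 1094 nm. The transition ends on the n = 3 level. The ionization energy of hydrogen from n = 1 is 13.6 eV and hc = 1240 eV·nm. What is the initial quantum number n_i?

The photon energy is ΔE = hc/λ = 1240 / 1094 = 1.133 eV.
With Z = 1, ΔE = 13.60 × (1/n_f² − 1/n_i²), so 1/n_f² − 1/n_i² = 0.08334.
With n_f = 3: 1/n_i² = 1/9 − 0.08334 = 0.02777, so n_i ≈ 6.00.

n_i = 6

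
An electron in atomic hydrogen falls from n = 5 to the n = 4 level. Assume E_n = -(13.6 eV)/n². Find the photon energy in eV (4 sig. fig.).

0.3060 eV

E_5 = −13.60/25 = −0.5440 eV and E_4 = −13.60/16 = −0.8500 eV.
The photon energy is |E_5 − E_4| = 0.3060 eV.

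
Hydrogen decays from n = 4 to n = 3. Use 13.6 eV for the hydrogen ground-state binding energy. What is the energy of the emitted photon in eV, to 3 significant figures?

0.661 eV

E_4 = −13.60/16 = −0.8500 eV and E_3 = −13.60/9 = −1.511 eV.
The photon energy is |E_4 − E_3| = 0.661 eV.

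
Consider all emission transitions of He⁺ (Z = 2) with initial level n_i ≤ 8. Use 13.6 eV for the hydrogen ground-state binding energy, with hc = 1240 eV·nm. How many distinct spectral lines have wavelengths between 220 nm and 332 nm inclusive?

4

Enumerate all n_i → n_f pairs with 1 ≤ n_f < n_i ≤ 8 and compute λ = 1240 / [13.6·4·(1/n_f² − 1/n_i²)].
Lines falling in [220, 332] nm: 8→3 (238.7 nm), 7→3 (251.3 nm), 6→3 (273.5 nm), 5→3 (320.5 nm).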